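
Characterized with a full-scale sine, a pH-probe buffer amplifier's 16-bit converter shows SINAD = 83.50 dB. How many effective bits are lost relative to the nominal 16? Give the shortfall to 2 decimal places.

2.42 bits

Effective bits = (83.50 − 1.76)/6.02 = 13.5781.
Shortfall = 16 − 13.5781 = 2.4219 bits.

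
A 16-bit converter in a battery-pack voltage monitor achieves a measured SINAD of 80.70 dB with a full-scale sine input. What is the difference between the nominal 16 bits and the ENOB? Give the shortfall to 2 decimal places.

2.89 bits

Effective bits = (80.70 − 1.76)/6.02 = 13.1130.
16 − 13.1130 = 2.89 bits below nominal.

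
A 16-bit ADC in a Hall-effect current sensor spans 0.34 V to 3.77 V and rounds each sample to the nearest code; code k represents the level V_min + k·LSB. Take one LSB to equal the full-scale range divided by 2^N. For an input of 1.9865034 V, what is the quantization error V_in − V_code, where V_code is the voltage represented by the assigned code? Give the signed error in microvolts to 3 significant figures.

+13.4 µV

Span: 3.77 V − (0.34 V) = 3.43 V. LSB = 3.43 V / 2^16 ≈ 52.34 µV.
(1.9865034 − (0.34)) / LSB = 1.6465034 × 65536/3.43 = 31459.2556. Nearest integer: k = 31459.
V_code = V_min + k × range/2^16 = 0.34 + 31459 × 3.43/65536 = 1.9864900208 V.
e = 1.9865034 − (1.9864900208) = +13.4 µV.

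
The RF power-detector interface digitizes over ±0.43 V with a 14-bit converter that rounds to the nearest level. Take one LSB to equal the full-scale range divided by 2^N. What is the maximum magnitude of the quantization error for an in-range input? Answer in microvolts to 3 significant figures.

Full-scale range = 0.43 V − (-0.43 V) = 0.86 V.
Step size = 0.86/16384 V = 52.490 µV.
|e|_max = LSB/2 = 26.2 µV.

26.2 µV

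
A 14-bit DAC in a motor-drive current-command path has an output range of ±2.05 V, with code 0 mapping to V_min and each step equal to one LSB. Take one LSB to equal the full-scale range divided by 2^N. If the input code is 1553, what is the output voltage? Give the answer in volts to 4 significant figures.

-1.661 V

Full-scale range = 2.05 V − (-2.05 V) = 4.1 V. LSB = 4.1 V / 2^14.
V_out = V_min + code × LSB = -2.05 V + 1553 × 4.1 V / 16384
      = -2.05 V + 0.388629 V = -1.66137 V.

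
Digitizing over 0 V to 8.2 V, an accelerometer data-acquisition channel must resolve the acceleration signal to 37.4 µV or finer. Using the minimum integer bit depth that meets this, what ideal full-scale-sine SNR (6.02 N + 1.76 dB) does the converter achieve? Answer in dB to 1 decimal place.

110.1 dB

Range is 8.2 V.
Levels needed ≥ 8.2/37.4 µV = 219300. 2^18 = 262144 suffices, so N_min = 18.
Ideal SNR at N = 18: 6.02·18 + 1.76 = 110.1 dB.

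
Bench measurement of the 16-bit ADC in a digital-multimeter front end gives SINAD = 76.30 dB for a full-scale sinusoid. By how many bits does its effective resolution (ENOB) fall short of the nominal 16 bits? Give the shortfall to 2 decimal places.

ENOB = (SINAD − 1.76)/6.02 = (76.30 − 1.76)/6.02 = 12.3821 bits.
Shortfall = 16 − 12.3821 = 3.6179 bits.

3.62 bits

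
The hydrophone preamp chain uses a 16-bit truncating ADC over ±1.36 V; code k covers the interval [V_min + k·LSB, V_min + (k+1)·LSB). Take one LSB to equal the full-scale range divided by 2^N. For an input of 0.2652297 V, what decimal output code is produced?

39158

Full-scale range = 1.36 V − (-1.36 V) = 2.72 V. LSB = 2.72 V / 2^16 ≈ 41.50 µV.
V_in − V_min = 0.2652297 − (-1.36) = 1.6252297 V.
Divide by LSB: 1.6252297 × 65536/2.72 = 39158.4756.
Truncating gives code 39158.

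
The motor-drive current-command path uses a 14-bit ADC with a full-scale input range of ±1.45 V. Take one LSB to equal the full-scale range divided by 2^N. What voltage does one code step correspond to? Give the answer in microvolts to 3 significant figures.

177 µV

The full-scale span is 1.45 − (-1.45) = 2.9 V.
2^14 = 16384 levels.
One LSB is 2.9 V / 16384 = 177 µV.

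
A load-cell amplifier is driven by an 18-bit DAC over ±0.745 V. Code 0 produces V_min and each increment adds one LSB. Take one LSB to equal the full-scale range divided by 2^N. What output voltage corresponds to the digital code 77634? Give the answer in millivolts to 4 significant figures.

Full-scale range = 0.745 V − (-0.745 V) = 1.49 V. LSB = 1.49 V / 2^18.
V_out = -0.745 + 77634 × (1.49/262144) V
      = -0.745 + 0.441264 = -0.303736 V.

-303.7 mV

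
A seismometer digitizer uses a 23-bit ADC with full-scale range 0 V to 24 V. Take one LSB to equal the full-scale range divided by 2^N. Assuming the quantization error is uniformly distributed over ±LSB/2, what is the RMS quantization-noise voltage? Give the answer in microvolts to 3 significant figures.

0.826 µV

V_FS = 24 V.
LSB = 24 V ÷ 2^23 = 24/8388608 V = 2.8610 µV.
V_rms = LSB/√12 = 2.8610 µV / √12 = 0.826 µV.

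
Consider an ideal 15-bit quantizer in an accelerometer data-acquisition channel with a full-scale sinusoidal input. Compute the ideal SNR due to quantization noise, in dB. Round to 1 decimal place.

For an ideal N-bit converter with full-scale sine input, SNR = 6.02 N + 1.76 dB. SNR = 6.02 × 15 + 1.76 = 90.30 + 1.76 = 92.06 dB.

92.1 dB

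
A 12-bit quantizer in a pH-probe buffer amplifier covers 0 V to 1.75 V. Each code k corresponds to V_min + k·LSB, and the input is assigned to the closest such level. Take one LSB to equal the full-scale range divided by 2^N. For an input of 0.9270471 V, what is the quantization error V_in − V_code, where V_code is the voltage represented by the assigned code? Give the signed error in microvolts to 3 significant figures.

−76.9 µV

Full-scale range = 1.75 V. LSB = 1.75 V / 2^12 ≈ 427.2 µV.
(0.9270471 − (0)) / LSB = 0.9270471 × 4096/1.75 = 2169.8200. Nearest integer: k = 2170.
V_code = V_min + k × range/2^12 = 0 + 2170 × 1.75/4096 = 0.9271240234 V.
Error = V_in − V_code = 0.9270471 − (0.9271240234) = −76.9 µV.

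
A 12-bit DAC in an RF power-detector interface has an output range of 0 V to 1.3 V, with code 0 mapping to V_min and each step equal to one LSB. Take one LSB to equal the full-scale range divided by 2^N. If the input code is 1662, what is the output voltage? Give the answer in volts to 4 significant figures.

0.5275 V

Range is 1.3 V. LSB = 1.3 V / 2^12.
V_out = V_min + code × LSB = 0 V + 1662 × 1.3 V / 4096
      = 0 + 0.527490 = 0.527490 V.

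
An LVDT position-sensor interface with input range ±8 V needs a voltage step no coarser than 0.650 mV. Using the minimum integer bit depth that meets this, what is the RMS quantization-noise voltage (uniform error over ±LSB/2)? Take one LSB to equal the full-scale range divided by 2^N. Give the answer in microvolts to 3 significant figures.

Range = 8 − (-8) = 16 V.
Required number of levels: 16/0.650 mV = 24615; smallest N with 2^N ≥ that is 15.
LSB = 16 V ÷ 2^15 = 16/32768 V = 488.28 µV.
V_rms = LSB/√12 = 141 µV.

141 µV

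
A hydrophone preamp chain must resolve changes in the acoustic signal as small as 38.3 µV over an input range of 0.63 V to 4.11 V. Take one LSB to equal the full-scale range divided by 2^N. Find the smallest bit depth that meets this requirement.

Full-scale range = 4.11 V − (0.63 V) = 3.48 V.
Required number of levels: 3.48/38.3 µV = 90862; smallest N with 2^N ≥ that is 17.

17 bits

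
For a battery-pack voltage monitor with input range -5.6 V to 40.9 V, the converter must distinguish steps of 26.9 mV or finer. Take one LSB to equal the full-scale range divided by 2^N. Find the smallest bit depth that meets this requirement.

11 bits

The full-scale span is 40.9 − (-5.6) = 46.5 V.
Need 2^N ≥ 46.5 V / 26.9 mV = 1729 → N_min = 11.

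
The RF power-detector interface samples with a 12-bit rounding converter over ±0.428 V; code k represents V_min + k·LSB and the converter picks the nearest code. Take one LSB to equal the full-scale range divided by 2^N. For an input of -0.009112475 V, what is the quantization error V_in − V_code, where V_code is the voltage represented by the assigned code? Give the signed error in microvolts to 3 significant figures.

+82.8 µV

Range = 0.428 − (-0.428) = 0.856 V. LSB = 0.856 V / 2^12 ≈ 209.0 µV.
(-0.009112475 − (-0.428)) / LSB = 0.418887525 × 4096/0.856 = 2004.3964. Nearest integer: k = 2004.
Reconstructed level: -0.428 + 2004 × 0.856/4096 V = -0.009195312500 V.
Error = V_in − V_code = -0.009112475 − (-0.009195312500) = +82.8 µV.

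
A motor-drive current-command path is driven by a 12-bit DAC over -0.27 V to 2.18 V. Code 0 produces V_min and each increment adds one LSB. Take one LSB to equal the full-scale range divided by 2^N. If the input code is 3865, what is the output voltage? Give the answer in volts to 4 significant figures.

The full-scale span is 2.18 − (-0.27) = 2.45 V. LSB = 2.45 V / 2^12.
V_out = -0.27 + 3865 × (2.45/4096) V
      = -0.27 V + 2.31183 V = 2.04183 V.

2.042 V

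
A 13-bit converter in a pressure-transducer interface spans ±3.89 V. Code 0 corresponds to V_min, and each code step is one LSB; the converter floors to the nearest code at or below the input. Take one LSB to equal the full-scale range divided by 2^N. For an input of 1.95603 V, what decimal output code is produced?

6155

Range = 3.89 − (-3.89) = 7.78 V. LSB = 7.78 V / 2^13 ≈ 0.9497 mV.
code = ⌊(V_in − V_min)/LSB⌋ = ⌊(V_in − V_min) × 2^13 / range⌋
     = ⌊(1.95603 − (-3.89)) × 8192 / 7.78⌋ = ⌊5.84603 × 8192/7.78⌋
     = ⌊6155.614⌋ = 6155.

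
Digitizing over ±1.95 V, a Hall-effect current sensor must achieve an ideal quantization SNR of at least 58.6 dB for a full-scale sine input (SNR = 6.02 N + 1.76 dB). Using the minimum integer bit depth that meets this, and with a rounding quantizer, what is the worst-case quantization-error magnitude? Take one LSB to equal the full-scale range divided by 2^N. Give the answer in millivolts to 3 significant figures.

The full-scale span is 1.95 − (-1.95) = 3.9 V.
Required N = ⌈(58.6 − 1.76)/6.02⌉ = ⌈9.442⌉ = 10.
One LSB is 3.9 V / 1024 = 3.8086 mV.
Half an LSB is 1.90 mV.

1.90 mV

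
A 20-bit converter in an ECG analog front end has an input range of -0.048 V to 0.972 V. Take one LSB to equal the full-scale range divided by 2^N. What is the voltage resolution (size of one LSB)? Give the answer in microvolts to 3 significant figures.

0.973 µV

Full-scale range = 0.972 V − (-0.048 V) = 1.02 V.
2^20 = 1048576 levels.
LSB = 1.02 V / 2^20 = 0.973 µV.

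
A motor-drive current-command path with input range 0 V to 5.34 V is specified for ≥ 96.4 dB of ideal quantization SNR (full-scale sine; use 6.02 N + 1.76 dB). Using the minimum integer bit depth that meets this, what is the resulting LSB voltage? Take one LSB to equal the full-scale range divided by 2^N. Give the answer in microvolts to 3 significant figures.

Full-scale range = 5.34 V.
N ≥ (96.4 − 1.76)/6.02 = 15.721 → N_min = 16.
LSB = 5.34 V / 2^16 = 81.5 µV.

81.5 µV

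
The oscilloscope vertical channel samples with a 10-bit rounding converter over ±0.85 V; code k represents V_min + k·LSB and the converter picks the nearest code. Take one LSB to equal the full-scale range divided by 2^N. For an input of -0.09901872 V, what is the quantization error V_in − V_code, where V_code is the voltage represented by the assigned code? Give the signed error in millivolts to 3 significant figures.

Full-scale range = 0.85 V − (-0.85 V) = 1.7 V. LSB = 1.7 V / 2^10 ≈ 1.660 mV.
(-0.09901872 − (-0.85)) / LSB = 0.75098128 × 1024/1.7 = 452.3558. Nearest integer: k = 452.
V_code = V_min + k × range/2^10 = -0.85 + 452 × 1.7/1024 = -0.09960937500 V.
e = -0.09901872 − (-0.09960937500) = +0.591 mV.

+0.591 mV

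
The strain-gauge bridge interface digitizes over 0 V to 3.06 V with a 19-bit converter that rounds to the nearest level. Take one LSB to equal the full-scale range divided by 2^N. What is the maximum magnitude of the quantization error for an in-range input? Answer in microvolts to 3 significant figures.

2.92 µV

Full-scale range = 3.06 V.
LSB = 3.06 V ÷ 2^19 = 3.06/524288 V = 5.8365 µV.
A rounding quantizer has |error| ≤ LSB/2 = 2.92 µV.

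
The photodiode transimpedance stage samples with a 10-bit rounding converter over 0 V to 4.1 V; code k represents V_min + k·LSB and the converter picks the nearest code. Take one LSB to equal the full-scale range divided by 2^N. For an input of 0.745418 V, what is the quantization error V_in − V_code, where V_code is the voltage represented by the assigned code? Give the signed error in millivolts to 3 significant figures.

+0.691 mV

V_FS = 4.1 V. LSB = 4.1 V / 2^10 ≈ 4.004 mV.
(0.745418 − (0)) / LSB = 0.745418 × 1024/4.1 = 186.1727. Nearest integer: k = 186.
V_code = 0 + (186/1024) × 4.1 = 0.7447265625 V.
V_in − V_code = 0.745418 − (0.7447265625) = +0.691 mV.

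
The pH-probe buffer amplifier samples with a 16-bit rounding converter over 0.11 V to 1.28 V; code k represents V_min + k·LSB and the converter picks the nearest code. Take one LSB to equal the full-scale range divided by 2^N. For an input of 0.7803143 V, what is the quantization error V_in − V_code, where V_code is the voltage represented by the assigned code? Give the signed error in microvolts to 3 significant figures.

Range = 1.28 − (0.11) = 1.17 V. LSB = 1.17 V / 2^16 ≈ 17.85 µV.
(V_in − V_min)/LSB = (0.7803143 − (0.11)) × 65536/1.17 = 37546.7675 → nearest code k = 37547.
V_code = V_min + k × range/2^16 = 0.11 + 37547 × 1.17/65536 = 0.78031845093 V.
V_in − V_code = 0.7803143 − (0.78031845093) = −4.15 µV.

−4.15 µV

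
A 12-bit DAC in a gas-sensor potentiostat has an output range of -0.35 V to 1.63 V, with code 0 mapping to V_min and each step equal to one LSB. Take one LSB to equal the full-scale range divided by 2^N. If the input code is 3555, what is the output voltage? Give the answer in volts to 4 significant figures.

The full-scale span is 1.63 − (-0.35) = 1.98 V. LSB = 1.98 V / 2^12.
V_out = -0.35 + 3555 × (1.98/4096) V
      = -0.35 + 1.71848 = 1.36848 V.

1.368 V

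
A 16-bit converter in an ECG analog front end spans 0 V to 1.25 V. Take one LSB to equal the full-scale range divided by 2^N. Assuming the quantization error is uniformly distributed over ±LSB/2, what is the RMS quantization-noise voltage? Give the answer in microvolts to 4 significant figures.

5.506 µV

V_FS = 1.25 V.
LSB = 1.25 V ÷ 2^16 = 1.25/65536 V = 19.0735 µV.
V_rms = LSB/√12 = 19.0735 µV / √12 = 5.506 µV.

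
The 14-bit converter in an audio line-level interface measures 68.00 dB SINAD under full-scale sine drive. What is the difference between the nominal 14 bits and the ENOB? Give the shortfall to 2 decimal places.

3.00 bits

N_eff = (68.00 − 1.76)/6.02 = 11.0033 bits.
14 − 11.0033 = 3.00 bits below nominal.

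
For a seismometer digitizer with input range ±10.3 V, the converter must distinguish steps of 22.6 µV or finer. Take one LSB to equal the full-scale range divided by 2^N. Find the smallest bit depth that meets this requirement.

20 bits

Full-scale range = 10.3 V − (-10.3 V) = 20.6 V.
Levels needed ≥ 20.6/22.6 µV = 911500. 2^20 = 1048576 suffices, so N_min = 20.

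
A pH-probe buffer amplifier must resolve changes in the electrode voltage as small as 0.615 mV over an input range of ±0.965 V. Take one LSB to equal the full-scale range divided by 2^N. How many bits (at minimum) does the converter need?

12 bits

Full-scale range = 0.965 V − (-0.965 V) = 1.93 V.
Need 2^N ≥ 1.93 V / 0.615 mV = 3138 → N_min = 12.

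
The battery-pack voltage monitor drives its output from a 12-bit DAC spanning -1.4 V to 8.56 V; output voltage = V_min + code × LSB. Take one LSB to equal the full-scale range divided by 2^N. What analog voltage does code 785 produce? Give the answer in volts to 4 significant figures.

Full-scale range = 8.56 V − (-1.4 V) = 9.96 V. LSB = 9.96 V / 2^12.
Output = V_min + (785/4096) × range = -1.4 + 0.191650 × 9.96 V
      = -1.4 + 1.90884 = 0.508838 V.

0.5088 V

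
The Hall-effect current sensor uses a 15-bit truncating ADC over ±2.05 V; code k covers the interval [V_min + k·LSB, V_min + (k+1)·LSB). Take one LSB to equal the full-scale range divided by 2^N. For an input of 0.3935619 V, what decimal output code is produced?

The full-scale span is 2.05 − (-2.05) = 4.1 V. LSB = 4.1 V / 2^15 ≈ 125.1 µV.
code = ⌊(V_in − V_min)/LSB⌋ = ⌊(V_in − V_min) × 2^15 / range⌋
     = ⌊(0.3935619 − (-2.05)) × 32768 / 4.1⌋ = ⌊2.4435619 × 32768/4.1⌋
     = ⌊19529.423⌋ = 19529.

19529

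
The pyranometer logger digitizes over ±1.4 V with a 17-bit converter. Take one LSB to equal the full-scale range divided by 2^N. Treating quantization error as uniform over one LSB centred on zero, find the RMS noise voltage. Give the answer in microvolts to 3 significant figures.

The full-scale span is 1.4 − (-1.4) = 2.8 V.
One LSB is 2.8 V / 131072 = 21.362 µV.
σ_q = LSB/√12 = 21.362 µV/3.4641 = 6.17 µV.

6.17 µV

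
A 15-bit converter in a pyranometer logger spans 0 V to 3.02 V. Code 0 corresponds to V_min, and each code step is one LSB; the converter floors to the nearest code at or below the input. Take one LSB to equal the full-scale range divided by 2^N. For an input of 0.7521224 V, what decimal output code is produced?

8160

Full-scale range = 3.02 V. LSB = 3.02 V / 2^15 ≈ 92.16 µV.
(V_in − V_min) × 2^15/range = (0.7521224 − (0)) × 32768/3.02 = 8160.777.
Floor → code = 8160.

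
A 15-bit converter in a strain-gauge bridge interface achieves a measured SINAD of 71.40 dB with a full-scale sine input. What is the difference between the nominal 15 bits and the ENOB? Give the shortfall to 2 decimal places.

ENOB = (SINAD − 1.76)/6.02 = (71.40 − 1.76)/6.02 = 11.5681 bits.
Shortfall = 15 − 11.5681 = 3.4319 bits.

3.43 bits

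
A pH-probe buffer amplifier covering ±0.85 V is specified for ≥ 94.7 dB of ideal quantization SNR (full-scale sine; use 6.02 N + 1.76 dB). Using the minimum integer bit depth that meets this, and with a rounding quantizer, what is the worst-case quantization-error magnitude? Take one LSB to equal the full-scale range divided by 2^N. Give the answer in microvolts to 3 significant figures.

13.0 µV

Span: 0.85 V − (-0.85 V) = 1.7 V.
N ≥ (94.7 − 1.76)/6.02 = 15.439 → N_min = 16.
One LSB is 1.7 V / 65536 = 25.940 µV.
Half an LSB is 13.0 µV.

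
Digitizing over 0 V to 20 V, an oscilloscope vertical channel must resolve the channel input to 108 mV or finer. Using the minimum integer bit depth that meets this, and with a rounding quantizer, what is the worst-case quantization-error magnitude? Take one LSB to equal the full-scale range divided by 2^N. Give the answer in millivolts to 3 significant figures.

Range is 20 V.
Levels needed ≥ 20/108 mV = 185.2. 2^8 = 256 suffices, so N_min = 8.
Step size = 20/256 V = 78.125 mV.
Half an LSB is 39.1 mV.

39.1 mV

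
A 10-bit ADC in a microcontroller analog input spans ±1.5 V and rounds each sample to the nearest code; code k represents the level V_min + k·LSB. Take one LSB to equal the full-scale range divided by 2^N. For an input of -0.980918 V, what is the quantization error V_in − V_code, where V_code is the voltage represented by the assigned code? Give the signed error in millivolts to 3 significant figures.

+0.527 mV

Range = 1.5 − (-1.5) = 3 V. LSB = 3 V / 2^10 ≈ 2.930 mV.
(-0.980918 − (-1.5)) / LSB = 0.519082 × 1024/3 = 177.1800. Nearest integer: k = 177.
V_code = V_min + k × range/2^10 = -1.5 + 177 × 3/1024 = -0.9814453125 V.
e = -0.980918 − (-0.9814453125) = +0.527 mV.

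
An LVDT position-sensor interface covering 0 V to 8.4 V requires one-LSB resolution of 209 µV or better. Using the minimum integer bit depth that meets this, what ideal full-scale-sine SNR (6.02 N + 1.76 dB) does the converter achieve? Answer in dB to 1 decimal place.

Full-scale range = 8.4 V.
Required number of levels: 8.4/209 µV = 40191; smallest N with 2^N ≥ that is 16.
SNR = 6.02 × 16 + 1.76 = 98.08 dB.

98.1 dB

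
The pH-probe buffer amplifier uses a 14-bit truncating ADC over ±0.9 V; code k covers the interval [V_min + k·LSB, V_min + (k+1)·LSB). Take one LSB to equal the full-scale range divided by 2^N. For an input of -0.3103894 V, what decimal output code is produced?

Range = 0.9 − (-0.9) = 1.8 V. LSB = 1.8 V / 2^14 ≈ 109.9 µV.
V_in − V_min = -0.3103894 − (-0.9) = 0.5896106 V.
Divide by LSB: 0.5896106 × 16384/1.8 = 5366.7667.
Truncating gives code 5366.

5366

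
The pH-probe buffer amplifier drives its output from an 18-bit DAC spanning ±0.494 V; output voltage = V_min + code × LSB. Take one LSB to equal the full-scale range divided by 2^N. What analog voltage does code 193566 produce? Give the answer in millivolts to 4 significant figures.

Range = 0.494 − (-0.494) = 0.988 V. LSB = 0.988 V / 2^18.
Output = V_min + (193566/262144) × range = -0.494 + 0.738396 × 0.988 V
      = -0.494 + 0.729535 = 0.235535 V.

235.5 mV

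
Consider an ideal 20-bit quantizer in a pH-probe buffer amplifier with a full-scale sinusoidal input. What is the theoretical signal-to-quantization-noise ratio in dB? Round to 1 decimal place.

122.2 dB

Ideal quantization SNR: 6.02 × 20 + 1.76 dB = 122.2 dB.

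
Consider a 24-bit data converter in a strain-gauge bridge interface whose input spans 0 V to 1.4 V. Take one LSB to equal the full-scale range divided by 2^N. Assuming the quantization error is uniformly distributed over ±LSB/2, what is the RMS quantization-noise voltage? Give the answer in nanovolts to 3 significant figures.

24.1 nV

Full-scale range = 1.4 V.
Step size = 1.4/16777216 V = 83.447 nV.
RMS of a uniform error over width LSB is LSB/√12 = 24.1 nV.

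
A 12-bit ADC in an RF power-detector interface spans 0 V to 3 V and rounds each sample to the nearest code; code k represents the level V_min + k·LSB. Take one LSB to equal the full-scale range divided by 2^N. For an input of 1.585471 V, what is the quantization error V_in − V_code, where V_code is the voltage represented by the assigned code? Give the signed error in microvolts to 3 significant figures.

−222 µV

Span = 3 V. LSB = 3 V / 2^12 ≈ 0.7324 mV.
(1.585471 − (0)) / LSB = 1.585471 × 4096/3 = 2164.6964. Nearest integer: k = 2165.
Reconstructed level: 0 + 2165 × 3/4096 V = 1.585693359 V.
Error = V_in − V_code = 1.585471 − (1.585693359) = −222 µV.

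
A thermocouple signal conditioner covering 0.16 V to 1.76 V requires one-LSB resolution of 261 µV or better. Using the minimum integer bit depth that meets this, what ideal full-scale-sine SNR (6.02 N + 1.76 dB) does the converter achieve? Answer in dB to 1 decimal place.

Full-scale range = 1.76 V − (0.16 V) = 1.6 V.
Required number of levels: 1.6/261 µV = 6130.3; smallest N with 2^N ≥ that is 13.
6.02(13) + 1.76 = 80.02 dB.

80.0 dB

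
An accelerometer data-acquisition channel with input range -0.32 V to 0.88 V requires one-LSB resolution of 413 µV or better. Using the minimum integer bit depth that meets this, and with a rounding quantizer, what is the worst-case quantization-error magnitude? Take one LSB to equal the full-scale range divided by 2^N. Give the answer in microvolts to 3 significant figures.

146 µV

Full-scale range = 0.88 V − (-0.32 V) = 1.2 V.
Need 2^N ≥ 1.2 V / 413 µV = 2906 → N_min = 12.
LSB = 1.2 V / 2^12 = 292.97 µV.
Max error for round-to-nearest is LSB/2 = 146 µV.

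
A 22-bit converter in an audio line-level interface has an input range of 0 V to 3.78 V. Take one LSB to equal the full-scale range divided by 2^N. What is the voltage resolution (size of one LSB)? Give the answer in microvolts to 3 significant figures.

0.901 µV

Span = 3.78 V.
There are 2^22 = 4194304 steps.
One LSB is 3.78 V / 4194304 = 0.901 µV.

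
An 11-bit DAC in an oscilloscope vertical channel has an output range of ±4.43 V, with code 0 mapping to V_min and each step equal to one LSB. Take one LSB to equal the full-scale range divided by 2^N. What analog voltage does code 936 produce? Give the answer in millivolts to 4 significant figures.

-380.7 mV

Range = 4.43 − (-4.43) = 8.86 V. LSB = 8.86 V / 2^11.
Output = V_min + (936/2048) × range = -4.43 + 0.457031 × 8.86 V
      = -4.43 + 4.04930 = -0.380703 V.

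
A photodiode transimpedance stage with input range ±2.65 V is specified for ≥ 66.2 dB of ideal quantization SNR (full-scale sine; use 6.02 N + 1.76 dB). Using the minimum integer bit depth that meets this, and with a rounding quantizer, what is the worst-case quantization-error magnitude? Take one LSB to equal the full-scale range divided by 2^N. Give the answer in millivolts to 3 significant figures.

1.29 mV

Span: 2.65 V − (-2.65 V) = 5.3 V.
Required N = ⌈(66.2 − 1.76)/6.02⌉ = ⌈10.704⌉ = 11.
LSB = 5.3 V / 2^11 = 2.5879 mV.
Half an LSB is 1.29 mV.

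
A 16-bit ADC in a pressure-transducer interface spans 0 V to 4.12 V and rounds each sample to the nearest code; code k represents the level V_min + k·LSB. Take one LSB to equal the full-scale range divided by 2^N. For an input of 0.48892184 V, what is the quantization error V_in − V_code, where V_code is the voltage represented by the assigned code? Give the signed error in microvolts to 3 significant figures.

Range is 4.12 V. LSB = 4.12 V / 2^16 ≈ 62.87 µV.
Position in LSBs: (0.48892184 − (0)) × 65536/4.12 = 7777.1800; rounding gives k = 7777.
Reconstructed level: 0 + 7777 × 4.12/65536 V = 0.48891052246 V.
V_in − V_code = 0.48892184 − (0.48891052246) = +11.3 µV.

+11.3 µV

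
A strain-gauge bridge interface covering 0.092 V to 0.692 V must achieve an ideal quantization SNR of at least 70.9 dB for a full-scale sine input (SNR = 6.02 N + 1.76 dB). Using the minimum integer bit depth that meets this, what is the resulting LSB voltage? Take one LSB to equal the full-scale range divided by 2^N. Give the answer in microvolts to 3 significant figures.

Span: 0.692 V − (0.092 V) = 0.6 V.
Required N = ⌈(70.9 − 1.76)/6.02⌉ = ⌈11.485⌉ = 12.
LSB = 0.6 V / 2^12 = 146 µV.

146 µV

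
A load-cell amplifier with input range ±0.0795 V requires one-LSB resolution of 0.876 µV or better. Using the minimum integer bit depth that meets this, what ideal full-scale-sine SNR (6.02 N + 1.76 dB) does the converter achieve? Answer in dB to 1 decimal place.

The full-scale span is 0.0795 − (-0.0795) = 0.159 V.
Need 2^N ≥ 0.159 V / 0.876 µV = 181500 → N_min = 18.
SNR = 6.02 × 18 + 1.76 = 110.12 dB.

110.1 dB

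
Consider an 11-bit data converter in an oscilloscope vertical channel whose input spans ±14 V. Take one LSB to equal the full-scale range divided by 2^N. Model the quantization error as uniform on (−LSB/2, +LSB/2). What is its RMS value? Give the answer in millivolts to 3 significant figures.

The full-scale span is 14 − (-14) = 28 V.
LSB = 28 V / 2^11 = 13.672 mV.
RMS of a uniform error over width LSB is LSB/√12 = 3.95 mV.

3.95 mV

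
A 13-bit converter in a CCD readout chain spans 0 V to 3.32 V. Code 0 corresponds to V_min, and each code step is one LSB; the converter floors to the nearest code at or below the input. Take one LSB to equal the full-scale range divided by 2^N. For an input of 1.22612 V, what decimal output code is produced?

3025

Span = 3.32 V. LSB = 3.32 V / 2^13 ≈ 405.3 µV.
V_in − V_min = 1.22612 − (0) = 1.22612 V.
Divide by LSB: 1.22612 × 8192/3.32 = 3025.4142.
Truncating gives code 3025.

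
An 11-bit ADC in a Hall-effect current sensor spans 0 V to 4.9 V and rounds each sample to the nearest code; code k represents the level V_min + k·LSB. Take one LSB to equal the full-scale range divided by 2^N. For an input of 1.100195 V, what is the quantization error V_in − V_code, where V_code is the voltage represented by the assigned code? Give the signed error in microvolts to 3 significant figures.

Full-scale range = 4.9 V. LSB = 4.9 V / 2^11 ≈ 2.393 mV.
(V_in − V_min)/LSB = (1.100195 − (0)) × 2048/4.9 = 459.8366 → nearest code k = 460.
Reconstructed level: 0 + 460 × 4.9/2048 V = 1.100585938 V.
Error = V_in − V_code = 1.100195 − (1.100585938) = −391 µV.

−391 µV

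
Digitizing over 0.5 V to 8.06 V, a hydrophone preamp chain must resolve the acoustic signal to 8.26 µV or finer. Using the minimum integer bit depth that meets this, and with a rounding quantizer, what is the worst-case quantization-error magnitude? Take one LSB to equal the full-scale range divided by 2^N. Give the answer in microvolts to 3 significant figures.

Range = 8.06 − (0.5) = 7.56 V.
7.56 V / 8.26 µV = 915300. Since 2^19 = 524288 and 2^20 = 1048576, N = 20.
LSB = 7.56 V / 2^20 = 7.2098 µV.
Half an LSB is 3.60 µV.

3.60 µV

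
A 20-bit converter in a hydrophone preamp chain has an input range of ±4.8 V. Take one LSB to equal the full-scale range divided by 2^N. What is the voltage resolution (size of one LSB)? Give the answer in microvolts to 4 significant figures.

9.155 µV

The full-scale span is 4.8 − (-4.8) = 9.6 V.
Number of codes = 2^20 = 1048576.
LSB = 9.6 V ÷ 2^20 = 9.6/1048576 V = 9.155 µV.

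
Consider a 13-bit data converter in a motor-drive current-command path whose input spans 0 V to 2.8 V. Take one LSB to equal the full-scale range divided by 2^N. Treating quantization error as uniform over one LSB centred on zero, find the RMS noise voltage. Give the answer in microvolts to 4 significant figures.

98.67 µV

Range is 2.8 V.
Step size = 2.8/8192 V = 341.797 µV.
RMS of a uniform error over width LSB is LSB/√12 = 98.67 µV.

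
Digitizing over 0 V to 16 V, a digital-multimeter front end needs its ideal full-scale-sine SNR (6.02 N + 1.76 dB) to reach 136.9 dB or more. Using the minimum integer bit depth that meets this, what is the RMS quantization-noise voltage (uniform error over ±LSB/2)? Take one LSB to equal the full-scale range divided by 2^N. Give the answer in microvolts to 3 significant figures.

Full-scale range = 16 V.
Required N = ⌈(136.9 − 1.76)/6.02⌉ = ⌈22.449⌉ = 23.
LSB = 16 V ÷ 2^23 = 16/8388608 V = 1.9073 µV.
RMS noise = LSB/√12 = 0.551 µV.

0.551 µV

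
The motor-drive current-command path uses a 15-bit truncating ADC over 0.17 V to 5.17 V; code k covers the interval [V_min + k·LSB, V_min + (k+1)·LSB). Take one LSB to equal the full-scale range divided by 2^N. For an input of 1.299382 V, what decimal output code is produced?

Full-scale range = 5.17 V − (0.17 V) = 5 V. LSB = 5 V / 2^15 ≈ 152.6 µV.
V_in − V_min = 1.299382 − (0.17) = 1.129382 V.
Divide by LSB: 1.129382 × 32768/5 = 7401.5179.
Truncating gives code 7401.

7401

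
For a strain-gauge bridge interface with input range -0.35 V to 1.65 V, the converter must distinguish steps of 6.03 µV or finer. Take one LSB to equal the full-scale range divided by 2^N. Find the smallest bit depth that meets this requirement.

Full-scale range = 1.65 V − (-0.35 V) = 2 V.
Need 2^N ≥ 2 V / 6.03 µV = 331700 → N_min = 19.

19 bits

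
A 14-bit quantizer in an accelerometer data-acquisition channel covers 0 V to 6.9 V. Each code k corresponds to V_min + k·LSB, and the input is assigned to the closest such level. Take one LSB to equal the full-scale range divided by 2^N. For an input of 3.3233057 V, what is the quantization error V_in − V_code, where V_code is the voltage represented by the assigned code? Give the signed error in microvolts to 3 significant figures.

Range is 6.9 V. LSB = 6.9 V / 2^14 ≈ 421.1 µV.
(3.3233057 − (0)) / LSB = 3.3233057 × 16384/6.9 = 7891.1653. Nearest integer: k = 7891.
V_code = V_min + k × range/2^14 = 0 + 7891 × 6.9/16384 = 3.3232360840 V.
V_in − V_code = 3.3233057 − (3.3232360840) = +69.6 µV.

+69.6 µV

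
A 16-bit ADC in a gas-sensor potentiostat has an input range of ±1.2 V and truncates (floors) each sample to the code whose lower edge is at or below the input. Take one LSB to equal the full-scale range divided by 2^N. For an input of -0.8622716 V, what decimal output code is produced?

Span: 1.2 V − (-1.2 V) = 2.4 V. LSB = 2.4 V / 2^16 ≈ 36.62 µV.
V_in − V_min = -0.8622716 − (-1.2) = 0.3377284 V.
Divide by LSB: 0.3377284 × 65536/2.4 = 9222.2368.
Truncating gives code 9222.

9222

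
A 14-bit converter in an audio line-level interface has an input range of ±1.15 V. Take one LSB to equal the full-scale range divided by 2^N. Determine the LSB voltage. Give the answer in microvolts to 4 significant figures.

The full-scale span is 1.15 − (-1.15) = 2.3 V.
2^14 = 16384 levels.
LSB = 2.3 V ÷ 2^14 = 2.3/16384 V = 140.4 µV.

140.4 µV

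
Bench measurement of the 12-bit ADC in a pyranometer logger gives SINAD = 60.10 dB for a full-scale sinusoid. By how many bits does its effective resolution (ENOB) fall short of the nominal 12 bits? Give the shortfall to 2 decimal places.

ENOB = (SINAD − 1.76)/6.02 = (60.10 − 1.76)/6.02 = 9.6910 bits.
12 − 9.6910 = 2.31 bits below nominal.

2.31 bits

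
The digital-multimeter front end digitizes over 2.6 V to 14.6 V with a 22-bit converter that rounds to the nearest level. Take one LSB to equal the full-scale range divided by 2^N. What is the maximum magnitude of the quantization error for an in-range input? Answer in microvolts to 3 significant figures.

Range = 14.6 − (2.6) = 12 V.
Step size = 12/4194304 V = 2.8610 µV.
|e|_max = LSB/2 = 1.43 µV.

1.43 µV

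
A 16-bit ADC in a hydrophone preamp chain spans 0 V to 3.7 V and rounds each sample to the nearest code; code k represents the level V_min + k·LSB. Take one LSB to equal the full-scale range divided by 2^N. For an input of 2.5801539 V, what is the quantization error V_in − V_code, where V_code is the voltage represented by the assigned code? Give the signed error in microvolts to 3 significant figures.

Range is 3.7 V. LSB = 3.7 V / 2^16 ≈ 56.46 µV.
Position in LSBs: (2.5801539 − (0)) × 65536/3.7 = 45700.8016; rounding gives k = 45701.
Reconstructed level: 0 + 45701 × 3.7/65536 V = 2.5801651001 V.
Error = V_in − V_code = 2.5801539 − (2.5801651001) = −11.2 µV.

−11.2 µV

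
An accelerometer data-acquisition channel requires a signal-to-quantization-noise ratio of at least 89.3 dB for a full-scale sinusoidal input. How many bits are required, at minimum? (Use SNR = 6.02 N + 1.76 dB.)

15 bits

N ≥ (89.3 − 1.76)/6.02 = 14.542 → N_min = 15.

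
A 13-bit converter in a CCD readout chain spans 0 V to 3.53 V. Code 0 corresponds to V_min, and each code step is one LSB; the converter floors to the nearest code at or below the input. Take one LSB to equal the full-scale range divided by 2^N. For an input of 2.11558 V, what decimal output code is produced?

V_FS = 3.53 V. LSB = 3.53 V / 2^13 ≈ 430.9 µV.
V_in − V_min = 2.11558 − (0) = 2.11558 V.
Divide by LSB: 2.11558 × 8192/3.53 = 4909.5840.
Truncating gives code 4909.

4909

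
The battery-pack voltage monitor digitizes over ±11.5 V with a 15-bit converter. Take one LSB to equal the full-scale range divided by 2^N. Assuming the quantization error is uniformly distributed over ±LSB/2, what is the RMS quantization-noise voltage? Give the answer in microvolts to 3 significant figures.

203 µV

Range = 11.5 − (-11.5) = 23 V.
LSB = 23 V ÷ 2^15 = 23/32768 V = 0.70190 mV.
RMS of a uniform error over width LSB is LSB/√12 = 203 µV.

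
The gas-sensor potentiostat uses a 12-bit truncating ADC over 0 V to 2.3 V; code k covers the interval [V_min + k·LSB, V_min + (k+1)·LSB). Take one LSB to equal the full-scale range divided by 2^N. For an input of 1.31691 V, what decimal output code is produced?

2345

Full-scale range = 2.3 V. LSB = 2.3 V / 2^12 ≈ 0.5615 mV.
code = ⌊(V_in − V_min)/LSB⌋ = ⌊(V_in − V_min) × 2^12 / range⌋
     = ⌊(1.31691 − (0)) × 4096 / 2.3⌋ = ⌊1.31691 × 4096/2.3⌋
     = ⌊2345.245⌋ = 2345.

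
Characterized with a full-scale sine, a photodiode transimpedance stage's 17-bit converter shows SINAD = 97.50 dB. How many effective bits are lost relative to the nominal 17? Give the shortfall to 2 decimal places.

N_eff = (97.50 − 1.76)/6.02 = 15.9037 bits.
17 − 15.9037 = 1.10 bits below nominal.

1.10 bits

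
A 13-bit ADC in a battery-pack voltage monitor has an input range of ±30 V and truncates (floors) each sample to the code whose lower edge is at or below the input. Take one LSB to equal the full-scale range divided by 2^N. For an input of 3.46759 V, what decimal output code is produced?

4569

Range = 30 − (-30) = 60 V. LSB = 60 V / 2^13 ≈ 7.324 mV.
V_in − V_min = 3.46759 − (-30) = 33.46759 V.
Divide by LSB: 33.46759 × 8192/60 = 4569.4416.
Truncating gives code 4569.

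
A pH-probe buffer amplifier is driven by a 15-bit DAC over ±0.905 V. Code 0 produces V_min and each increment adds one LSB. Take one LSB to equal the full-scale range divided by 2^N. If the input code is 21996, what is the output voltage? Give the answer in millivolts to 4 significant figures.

310.0 mV

Range = 0.905 − (-0.905) = 1.81 V. LSB = 1.81 V / 2^15.
V_out = V_min + code × LSB = -0.905 V + 21996 × 1.81 V / 32768
      = -0.905 V + 1.21499 V = 0.309989 V.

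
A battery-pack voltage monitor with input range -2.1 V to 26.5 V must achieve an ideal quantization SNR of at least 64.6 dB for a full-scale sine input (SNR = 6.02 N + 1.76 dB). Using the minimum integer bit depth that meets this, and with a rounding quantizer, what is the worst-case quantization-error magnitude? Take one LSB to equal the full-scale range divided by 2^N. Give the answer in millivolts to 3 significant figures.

Span: 26.5 V − (-2.1 V) = 28.6 V.
Required N = ⌈(64.6 − 1.76)/6.02⌉ = ⌈10.439⌉ = 11.
Step size = 28.6/2048 V = 13.965 mV.
Half an LSB is 6.98 mV.

6.98 mV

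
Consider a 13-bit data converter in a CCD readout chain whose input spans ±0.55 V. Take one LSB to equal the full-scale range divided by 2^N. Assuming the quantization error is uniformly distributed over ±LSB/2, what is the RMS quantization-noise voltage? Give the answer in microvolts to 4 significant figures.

Span: 0.55 V − (-0.55 V) = 1.1 V.
LSB = 1.1 V / 2^13 = 134.277 µV.
For a uniform distribution on [−LSB/2, +LSB/2], V_rms = LSB/√12 = 134.277 µV/3.4641 = 38.76 µV.

38.76 µV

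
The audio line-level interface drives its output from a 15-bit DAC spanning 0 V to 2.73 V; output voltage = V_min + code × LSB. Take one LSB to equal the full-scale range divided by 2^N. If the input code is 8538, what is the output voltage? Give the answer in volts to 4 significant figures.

Span = 2.73 V. LSB = 2.73 V / 2^15.
V_out = 0 + 8538 × (2.73/32768) V
      = 0 V + 0.711326 V = 0.711326 V.

0.7113 V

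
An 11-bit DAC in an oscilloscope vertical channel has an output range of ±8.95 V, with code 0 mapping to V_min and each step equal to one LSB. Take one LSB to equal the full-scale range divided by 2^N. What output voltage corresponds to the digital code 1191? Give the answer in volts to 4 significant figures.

1.460 V

Range = 8.95 − (-8.95) = 17.9 V. LSB = 17.9 V / 2^11.
Output = V_min + (1191/2048) × range = -8.95 + 0.581543 × 17.9 V
      = -8.95 V + 10.4096 V = 1.45962 V.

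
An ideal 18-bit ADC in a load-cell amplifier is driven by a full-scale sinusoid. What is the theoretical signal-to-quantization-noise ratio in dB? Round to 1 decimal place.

110.1 dB

6.02(18) + 1.76 = 108.36 + 1.76 = 110.12 dB.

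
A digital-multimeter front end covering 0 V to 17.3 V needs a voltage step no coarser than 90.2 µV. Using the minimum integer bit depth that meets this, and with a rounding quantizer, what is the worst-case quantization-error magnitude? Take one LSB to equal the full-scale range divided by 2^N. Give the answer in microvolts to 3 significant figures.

Full-scale range = 17.3 V.
Levels needed ≥ 17.3/90.2 µV = 191800. 2^18 = 262144 suffices, so N_min = 18.
One LSB is 17.3 V / 262144 = 65.994 µV.
Half an LSB is 33.0 µV.

33.0 µV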